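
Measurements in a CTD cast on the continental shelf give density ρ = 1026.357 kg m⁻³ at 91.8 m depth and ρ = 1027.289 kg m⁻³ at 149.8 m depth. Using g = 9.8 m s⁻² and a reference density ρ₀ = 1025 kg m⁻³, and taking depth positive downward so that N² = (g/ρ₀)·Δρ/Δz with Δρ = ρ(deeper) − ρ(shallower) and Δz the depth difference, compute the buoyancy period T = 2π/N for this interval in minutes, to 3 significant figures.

8.45 min

Δρ = 1027.289 − 1026.357 = 0.932 kg m⁻³ over Δz = 149.8 − 91.8 = 58 m.
N² = (9.8/1025) × (0.932/58) = 1.5363 × 10⁻⁴ s⁻².
N = √(1.5363 × 10⁻⁴) = 0.012395 rad s⁻¹, so T = 2π/N = 506.91 s = 8.4485 min ≈ 8.45 min.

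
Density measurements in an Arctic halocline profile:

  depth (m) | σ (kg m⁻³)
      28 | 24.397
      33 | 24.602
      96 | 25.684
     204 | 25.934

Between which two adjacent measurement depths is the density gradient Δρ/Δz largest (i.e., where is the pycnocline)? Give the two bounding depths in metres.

28–33 m

Compute the density gradient over each adjacent pair:
  28–33 m: Δρ/Δz = 0.205/5 = 0.041 kg m⁻⁴
  33–96 m: Δρ/Δz = 1.082/63 = 0.017 kg m⁻⁴
  96–204 m: Δρ/Δz = 0.250/108 = 2.3 × 10⁻³ kg m⁻⁴
The largest gradient is in the 28–33 m interval — the pycnocline.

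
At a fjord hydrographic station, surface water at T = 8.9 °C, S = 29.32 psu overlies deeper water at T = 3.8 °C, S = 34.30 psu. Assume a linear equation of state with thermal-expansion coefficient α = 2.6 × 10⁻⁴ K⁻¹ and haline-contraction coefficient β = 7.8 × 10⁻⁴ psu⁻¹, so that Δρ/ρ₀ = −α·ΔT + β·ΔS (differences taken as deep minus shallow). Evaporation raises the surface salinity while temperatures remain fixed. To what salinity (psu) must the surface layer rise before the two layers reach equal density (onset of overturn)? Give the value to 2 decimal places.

36.00 psu

Neutral buoyancy requires −α(T_deep − T_surf) + β(S_deep − S_surf′) = 0.
S_surf′ = S_deep − (α/β)·ΔT = 34.30 − (2.6 × 10⁻⁴/7.8 × 10⁻⁴)·(-5.1) = 36.0000 psu.
Increase required: 36.0000 − 29.32 = 6.6800 psu.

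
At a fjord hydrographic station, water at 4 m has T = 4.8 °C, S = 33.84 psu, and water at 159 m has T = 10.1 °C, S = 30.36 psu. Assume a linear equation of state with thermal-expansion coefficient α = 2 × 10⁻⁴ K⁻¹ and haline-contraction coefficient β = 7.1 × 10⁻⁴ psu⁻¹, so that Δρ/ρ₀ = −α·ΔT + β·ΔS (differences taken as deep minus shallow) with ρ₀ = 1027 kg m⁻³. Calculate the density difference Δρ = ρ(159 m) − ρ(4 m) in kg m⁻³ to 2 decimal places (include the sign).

-3.63 kg m⁻³

ΔT = +5.3 K, ΔS = -3.48 psu (deep − shallow).
Δρ/ρ₀ = −(2 × 10⁻⁴)(+5.3) + (7.1 × 10⁻⁴)(-3.48) = -3.5308 × 10⁻³.
Δρ = 1027 × (-3.5308 × 10⁻³) = -3.63 kg m⁻³.
Negative Δρ: lighter below, statically unstable.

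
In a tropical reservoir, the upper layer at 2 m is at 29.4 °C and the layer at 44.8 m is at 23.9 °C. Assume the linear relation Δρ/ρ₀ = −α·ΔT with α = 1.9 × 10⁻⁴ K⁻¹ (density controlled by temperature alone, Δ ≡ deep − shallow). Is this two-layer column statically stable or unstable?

stable

ΔT = 23.9 − 29.4 = -5.5 K, so Δρ/ρ₀ = −αΔT = 1.045 × 10⁻³.
Δρ/ρ₀ > 0, so Δρ > 0: deeper water is denser → statically stable.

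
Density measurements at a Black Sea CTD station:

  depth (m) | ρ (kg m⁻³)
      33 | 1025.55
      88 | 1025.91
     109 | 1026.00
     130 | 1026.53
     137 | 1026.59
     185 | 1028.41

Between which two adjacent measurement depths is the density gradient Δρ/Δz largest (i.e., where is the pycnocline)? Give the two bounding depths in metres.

137–185 m

Compute the density gradient over each adjacent pair:
  33–88 m: Δρ/Δz = 0.36/55 = 6.5 × 10⁻³ kg m⁻⁴
  88–109 m: Δρ/Δz = 0.09/21 = 4.3 × 10⁻³ kg m⁻⁴
  109–130 m: Δρ/Δz = 0.53/21 = 0.025 kg m⁻⁴
  130–137 m: Δρ/Δz = 0.06/7 = 8.6 × 10⁻³ kg m⁻⁴
  137–185 m: Δρ/Δz = 1.82/48 = 0.038 kg m⁻⁴
The largest gradient is in the 137–185 m interval — the pycnocline.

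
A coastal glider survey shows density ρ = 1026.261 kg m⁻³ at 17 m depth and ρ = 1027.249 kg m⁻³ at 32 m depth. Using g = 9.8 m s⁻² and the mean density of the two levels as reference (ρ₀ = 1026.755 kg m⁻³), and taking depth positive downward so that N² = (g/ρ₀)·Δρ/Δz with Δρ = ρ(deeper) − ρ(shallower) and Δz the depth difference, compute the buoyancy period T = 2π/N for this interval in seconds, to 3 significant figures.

251 s

Δρ = 1027.249 − 1026.261 = 0.988 kg m⁻³ over Δz = 32 − 17 = 15 m.
N² = (9.8/1026.755) × (0.988/15) = 6.2867 × 10⁻⁴ s⁻².
N = √(6.2867 × 10⁻⁴) = 0.025073 rad s⁻¹, so T = 2π/N = 250.60 s ≈ 251 s.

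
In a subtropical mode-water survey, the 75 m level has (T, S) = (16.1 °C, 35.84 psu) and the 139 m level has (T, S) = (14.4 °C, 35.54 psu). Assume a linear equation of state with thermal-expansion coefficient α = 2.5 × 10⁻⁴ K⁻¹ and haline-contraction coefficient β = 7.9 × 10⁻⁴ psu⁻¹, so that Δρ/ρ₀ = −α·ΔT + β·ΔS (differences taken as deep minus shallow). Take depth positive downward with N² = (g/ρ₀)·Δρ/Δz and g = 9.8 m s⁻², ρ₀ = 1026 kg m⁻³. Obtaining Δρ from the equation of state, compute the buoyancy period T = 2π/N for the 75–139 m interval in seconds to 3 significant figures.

1.17 × 10³ s

ΔT = -1.7 K, ΔS = -0.30 psu (deep − shallow).
Δρ/ρ₀ = −αΔT + βΔS = 4.25 × 10⁻⁴ − 2.37 × 10⁻⁴ = 1.88 × 10⁻⁴, so Δρ ≈ 0.1929 kg m⁻³.
N² = (g/ρ₀)·Δρ/Δz = g·(Δρ/ρ₀)/Δz = 9.8 × 1.88 × 10⁻⁴ / 64 = 2.8788 × 10⁻⁵ s⁻².
N = √(2.8788 × 10⁻⁵) = 5.3654 × 10⁻³ rad s⁻¹ → T = 2π/N = 1.1711 × 10³ s ≈ 1.17 × 10³ s.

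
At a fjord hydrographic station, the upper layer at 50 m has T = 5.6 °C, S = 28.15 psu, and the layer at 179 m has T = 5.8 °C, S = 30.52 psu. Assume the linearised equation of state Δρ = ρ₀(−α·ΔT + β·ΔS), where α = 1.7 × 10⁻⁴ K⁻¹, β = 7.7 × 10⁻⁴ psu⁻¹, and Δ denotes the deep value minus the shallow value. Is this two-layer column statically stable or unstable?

stable

ΔT = 5.8 − 5.6 = +0.2 K and ΔS = 30.52 − 28.15 = +2.37 psu (deep − shallow).
−αΔT = -3.40 × 10⁻⁵; βΔS = 1.8249 × 10⁻³; sum Δρ/ρ₀ = 1.7909 × 10⁻³.
Δρ/ρ₀ > 0, so Δρ > 0: deeper water is denser → statically stable.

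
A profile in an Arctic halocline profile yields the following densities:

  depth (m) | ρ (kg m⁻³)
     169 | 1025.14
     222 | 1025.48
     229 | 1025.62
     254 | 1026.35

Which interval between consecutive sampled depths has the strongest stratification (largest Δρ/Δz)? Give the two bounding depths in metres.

229–254 m

Compute the density gradient over each adjacent pair:
  169–222 m: Δρ/Δz = 0.34/53 = 6.4 × 10⁻³ kg m⁻⁴
  222–229 m: Δρ/Δz = 0.14/7 = 0.020 kg m⁻⁴
  229–254 m: Δρ/Δz = 0.73/25 = 0.029 kg m⁻⁴
The largest gradient is in the 229–254 m interval — the pycnocline.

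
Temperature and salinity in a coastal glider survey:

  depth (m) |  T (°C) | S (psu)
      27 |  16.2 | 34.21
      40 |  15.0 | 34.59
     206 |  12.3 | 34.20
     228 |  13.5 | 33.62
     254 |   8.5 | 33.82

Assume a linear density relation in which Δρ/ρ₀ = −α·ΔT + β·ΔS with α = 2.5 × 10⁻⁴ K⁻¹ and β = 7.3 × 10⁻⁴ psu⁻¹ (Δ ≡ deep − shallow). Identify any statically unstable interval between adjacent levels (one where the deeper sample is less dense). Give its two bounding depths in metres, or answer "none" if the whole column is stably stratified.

206–228 m

Evaluate Δρ/ρ₀ = −αΔT + βΔS across each adjacent pair:
  27–40 m: −αΔT+βΔS = −(2.5 × 10⁻⁴)(-1.2)+(7.3 × 10⁻⁴)(+0.38) = 5.8 × 10⁻⁴ → stable
  40–206 m: −αΔT+βΔS = −(2.5 × 10⁻⁴)(-2.7)+(7.3 × 10⁻⁴)(-0.39) = 3.9 × 10⁻⁴ → stable
  206–228 m: −αΔT+βΔS = −(2.5 × 10⁻⁴)(+1.2)+(7.3 × 10⁻⁴)(-0.58) = -7.2 × 10⁻⁴ → UNSTABLE
  228–254 m: −αΔT+βΔS = −(2.5 × 10⁻⁴)(-5.0)+(7.3 × 10⁻⁴)(+0.20) = 1.4 × 10⁻³ → stable
The 206–228 m interval has Δρ < 0: lighter water underlies denser water.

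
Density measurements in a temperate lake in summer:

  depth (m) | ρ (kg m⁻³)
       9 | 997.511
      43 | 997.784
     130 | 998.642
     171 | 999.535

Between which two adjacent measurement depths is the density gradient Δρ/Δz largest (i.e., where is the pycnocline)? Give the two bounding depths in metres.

130–171 m

Compute the density gradient over each adjacent pair:
  9–43 m: Δρ/Δz = 0.273/34 = 8.0 × 10⁻³ kg m⁻⁴
  43–130 m: Δρ/Δz = 0.858/87 = 9.9 × 10⁻³ kg m⁻⁴
  130–171 m: Δρ/Δz = 0.893/41 = 0.022 kg m⁻⁴
The largest gradient is in the 130–171 m interval — the pycnocline.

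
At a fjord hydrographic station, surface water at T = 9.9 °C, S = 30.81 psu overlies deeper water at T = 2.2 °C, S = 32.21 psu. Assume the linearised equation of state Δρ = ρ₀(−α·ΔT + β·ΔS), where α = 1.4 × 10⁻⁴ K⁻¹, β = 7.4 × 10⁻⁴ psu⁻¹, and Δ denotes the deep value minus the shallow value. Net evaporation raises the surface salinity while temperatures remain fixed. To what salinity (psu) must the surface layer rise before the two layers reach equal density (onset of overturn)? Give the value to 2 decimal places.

Neutral buoyancy requires −α(T_deep − T_surf) + β(S_deep − S_surf′) = 0.
S_surf′ = S_deep − (α/β)·ΔT = 32.21 − (1.4 × 10⁻⁴/7.4 × 10⁻⁴)·(-7.7) = 33.6668 psu.
Increase required: 33.6668 − 30.81 = 2.8568 psu.

33.67 psu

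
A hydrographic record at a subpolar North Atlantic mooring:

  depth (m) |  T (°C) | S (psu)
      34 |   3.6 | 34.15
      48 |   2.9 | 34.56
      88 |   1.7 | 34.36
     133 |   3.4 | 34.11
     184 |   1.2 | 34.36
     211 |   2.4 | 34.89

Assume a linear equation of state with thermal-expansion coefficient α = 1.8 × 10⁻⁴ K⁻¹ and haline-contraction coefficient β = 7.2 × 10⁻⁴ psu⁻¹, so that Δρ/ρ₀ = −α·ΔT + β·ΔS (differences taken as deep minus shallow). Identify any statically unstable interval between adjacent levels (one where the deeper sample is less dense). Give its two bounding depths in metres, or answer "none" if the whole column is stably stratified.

88–133 m

Evaluate Δρ/ρ₀ = −αΔT + βΔS across each adjacent pair:
  34–48 m: −αΔT+βΔS = −(1.8 × 10⁻⁴)(-0.7)+(7.2 × 10⁻⁴)(+0.41) = 4.2 × 10⁻⁴ → stable
  48–88 m: −αΔT+βΔS = −(1.8 × 10⁻⁴)(-1.2)+(7.2 × 10⁻⁴)(-0.20) = 7.2 × 10⁻⁵ → stable
  88–133 m: −αΔT+βΔS = −(1.8 × 10⁻⁴)(+1.7)+(7.2 × 10⁻⁴)(-0.25) = -4.9 × 10⁻⁴ → UNSTABLE
  133–184 m: −αΔT+βΔS = −(1.8 × 10⁻⁴)(-2.2)+(7.2 × 10⁻⁴)(+0.25) = 5.8 × 10⁻⁴ → stable
  184–211 m: −αΔT+βΔS = −(1.8 × 10⁻⁴)(+1.2)+(7.2 × 10⁻⁴)(+0.53) = 1.7 × 10⁻⁴ → stable
The 88–133 m interval has Δρ < 0: lighter water underlies denser water.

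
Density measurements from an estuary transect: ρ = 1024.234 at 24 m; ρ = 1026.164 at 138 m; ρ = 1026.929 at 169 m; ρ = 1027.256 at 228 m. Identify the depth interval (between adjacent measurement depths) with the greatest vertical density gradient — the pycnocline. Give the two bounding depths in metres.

138–169 m

Compute the density gradient over each adjacent pair:
  24–138 m: Δρ/Δz = 1.930/114 = 0.017 kg m⁻⁴
  138–169 m: Δρ/Δz = 0.765/31 = 0.025 kg m⁻⁴
  169–228 m: Δρ/Δz = 0.327/59 = 5.5 × 10⁻³ kg m⁻⁴
The largest gradient is in the 138–169 m interval — the pycnocline.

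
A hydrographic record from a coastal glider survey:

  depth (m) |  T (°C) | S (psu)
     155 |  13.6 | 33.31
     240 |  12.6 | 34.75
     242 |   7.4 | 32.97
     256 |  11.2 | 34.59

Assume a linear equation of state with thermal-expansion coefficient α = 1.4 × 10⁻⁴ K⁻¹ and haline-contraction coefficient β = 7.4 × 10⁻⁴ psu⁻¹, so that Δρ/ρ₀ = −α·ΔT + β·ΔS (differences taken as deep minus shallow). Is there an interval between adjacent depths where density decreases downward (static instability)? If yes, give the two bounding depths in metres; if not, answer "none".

240–242 m

Evaluate Δρ/ρ₀ = −αΔT + βΔS across each adjacent pair:
  155–240 m: −αΔT+βΔS = −(1.4 × 10⁻⁴)(-1.0)+(7.4 × 10⁻⁴)(+1.44) = 1.2 × 10⁻³ → stable
  240–242 m: −αΔT+βΔS = −(1.4 × 10⁻⁴)(-5.2)+(7.4 × 10⁻⁴)(-1.78) = -5.9 × 10⁻⁴ → UNSTABLE
  242–256 m: −αΔT+βΔS = −(1.4 × 10⁻⁴)(+3.8)+(7.4 × 10⁻⁴)(+1.62) = 6.7 × 10⁻⁴ → stable
The 240–242 m interval has Δρ < 0: lighter water underlies denser water.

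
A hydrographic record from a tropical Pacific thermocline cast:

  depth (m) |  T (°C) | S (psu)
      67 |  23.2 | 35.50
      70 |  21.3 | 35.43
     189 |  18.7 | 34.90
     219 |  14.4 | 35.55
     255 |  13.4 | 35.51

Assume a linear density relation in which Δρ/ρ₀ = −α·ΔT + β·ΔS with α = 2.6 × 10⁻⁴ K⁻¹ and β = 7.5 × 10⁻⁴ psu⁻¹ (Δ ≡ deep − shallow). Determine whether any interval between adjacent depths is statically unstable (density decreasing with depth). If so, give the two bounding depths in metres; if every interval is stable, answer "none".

none

Evaluate Δρ/ρ₀ = −αΔT + βΔS across each adjacent pair:
  67–70 m: −αΔT+βΔS = −(2.6 × 10⁻⁴)(-1.9)+(7.5 × 10⁻⁴)(-0.07) = 4.4 × 10⁻⁴ → stable
  70–189 m: −αΔT+βΔS = −(2.6 × 10⁻⁴)(-2.6)+(7.5 × 10⁻⁴)(-0.53) = 2.8 × 10⁻⁴ → stable
  189–219 m: −αΔT+βΔS = −(2.6 × 10⁻⁴)(-4.3)+(7.5 × 10⁻⁴)(+0.65) = 1.6 × 10⁻³ → stable
  219–255 m: −αΔT+βΔS = −(2.6 × 10⁻⁴)(-1.0)+(7.5 × 10⁻⁴)(-0.04) = 2.3 × 10⁻⁴ → stable
Every interval has Δρ > 0: the column is stably stratified throughout.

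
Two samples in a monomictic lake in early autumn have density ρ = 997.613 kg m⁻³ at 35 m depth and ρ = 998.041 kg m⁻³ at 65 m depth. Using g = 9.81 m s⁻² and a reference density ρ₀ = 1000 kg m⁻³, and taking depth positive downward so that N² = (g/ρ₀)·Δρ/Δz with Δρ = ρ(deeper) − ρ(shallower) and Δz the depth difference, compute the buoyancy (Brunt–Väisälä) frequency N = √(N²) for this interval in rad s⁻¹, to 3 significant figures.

0.0118 rad s⁻¹

Δρ = 998.041 − 997.613 = 0.428 kg m⁻³ over Δz = 65 − 35 = 30 m.
N² = (9.81/1000) × (0.428/30) = 1.3996 × 10⁻⁴ s⁻².
N = √(1.3996 × 10⁻⁴) = 0.011830 rad s⁻¹ ≈ 0.0118 rad s⁻¹.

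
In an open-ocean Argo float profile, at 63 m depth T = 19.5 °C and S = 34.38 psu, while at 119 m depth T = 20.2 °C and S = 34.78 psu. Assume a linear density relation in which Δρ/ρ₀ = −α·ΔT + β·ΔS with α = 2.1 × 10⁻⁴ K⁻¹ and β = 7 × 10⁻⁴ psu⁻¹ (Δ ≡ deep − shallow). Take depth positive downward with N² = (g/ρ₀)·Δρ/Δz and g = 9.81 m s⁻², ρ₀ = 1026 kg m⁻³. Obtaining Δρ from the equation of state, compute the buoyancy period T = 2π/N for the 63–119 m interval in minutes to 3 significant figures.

21.7 min

ΔT = +0.7 K, ΔS = +0.40 psu (deep − shallow).
Δρ/ρ₀ = −αΔT + βΔS = -1.47 × 10⁻⁴ + 2.80 × 10⁻⁴ = 1.33 × 10⁻⁴, so Δρ ≈ 0.1365 kg m⁻³.
N² = (g/ρ₀)·Δρ/Δz = g·(Δρ/ρ₀)/Δz = 9.81 × 1.33 × 10⁻⁴ / 56 = 2.3299 × 10⁻⁵ s⁻².
N = √(2.3299 × 10⁻⁵) = 4.8269 × 10⁻³ rad s⁻¹ → T = 2π/N = 1.3017 × 10³ s = 21.695 min ≈ 21.7 min.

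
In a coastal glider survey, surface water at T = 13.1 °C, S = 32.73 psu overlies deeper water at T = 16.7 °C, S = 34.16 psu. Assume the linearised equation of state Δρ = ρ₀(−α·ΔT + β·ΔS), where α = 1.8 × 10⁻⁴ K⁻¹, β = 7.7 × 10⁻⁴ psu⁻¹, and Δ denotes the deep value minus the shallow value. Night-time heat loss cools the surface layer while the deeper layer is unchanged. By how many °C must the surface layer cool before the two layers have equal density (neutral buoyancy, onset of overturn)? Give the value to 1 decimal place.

Neutral buoyancy requires Δρ = 0, i.e. −α(T_deep − T_surf′) + β(S_deep − S_surf) = 0.
T_surf′ = T_deep − (β/α)·ΔS = 16.7 − (7.7 × 10⁻⁴/1.8 × 10⁻⁴)·(+1.43) = 10.583 °C.
Cooling required: 13.1 − (10.583) = 2.517 °C.

2.5 °C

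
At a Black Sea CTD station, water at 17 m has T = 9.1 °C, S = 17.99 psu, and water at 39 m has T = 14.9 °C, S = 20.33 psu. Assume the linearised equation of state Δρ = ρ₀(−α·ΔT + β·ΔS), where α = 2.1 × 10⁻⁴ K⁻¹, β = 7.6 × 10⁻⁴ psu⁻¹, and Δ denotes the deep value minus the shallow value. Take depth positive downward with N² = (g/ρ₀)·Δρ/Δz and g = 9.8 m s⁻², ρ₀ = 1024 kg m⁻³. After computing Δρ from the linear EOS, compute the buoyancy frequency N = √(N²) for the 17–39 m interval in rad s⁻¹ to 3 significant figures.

ΔT = +5.8 K, ΔS = +2.34 psu (deep − shallow).
Δρ/ρ₀ = −αΔT + βΔS = -1.218 × 10⁻³ + 1.7784 × 10⁻³ = 5.604 × 10⁻⁴, so Δρ ≈ 0.5738 kg m⁻³.
N² = (g/ρ₀)·Δρ/Δz = g·(Δρ/ρ₀)/Δz = 9.8 × 5.604 × 10⁻⁴ / 22 = 2.4963 × 10⁻⁴ s⁻².
N = √(2.4963 × 10⁻⁴) = 0.015800 rad s⁻¹ ≈ 0.0158 rad s⁻¹.

0.0158 rad s⁻¹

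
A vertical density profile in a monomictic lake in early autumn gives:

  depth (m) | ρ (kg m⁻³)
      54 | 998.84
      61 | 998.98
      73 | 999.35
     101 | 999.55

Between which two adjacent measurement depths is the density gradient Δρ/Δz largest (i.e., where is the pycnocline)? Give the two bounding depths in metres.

Compute the density gradient over each adjacent pair:
  54–61 m: Δρ/Δz = 0.14/7 = 0.020 kg m⁻⁴
  61–73 m: Δρ/Δz = 0.37/12 = 0.031 kg m⁻⁴
  73–101 m: Δρ/Δz = 0.20/28 = 7.1 × 10⁻³ kg m⁻⁴
The largest gradient is in the 61–73 m interval — the pycnocline.

61–73 m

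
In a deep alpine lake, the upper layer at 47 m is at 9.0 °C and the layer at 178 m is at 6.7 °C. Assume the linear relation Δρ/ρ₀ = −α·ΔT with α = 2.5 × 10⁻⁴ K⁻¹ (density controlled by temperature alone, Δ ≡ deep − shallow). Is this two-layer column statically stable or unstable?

ΔT = 6.7 − 9.0 = -2.3 K, so Δρ/ρ₀ = −αΔT = 5.75 × 10⁻⁴.
Δρ/ρ₀ > 0, so Δρ > 0: deeper water is denser → statically stable.

stable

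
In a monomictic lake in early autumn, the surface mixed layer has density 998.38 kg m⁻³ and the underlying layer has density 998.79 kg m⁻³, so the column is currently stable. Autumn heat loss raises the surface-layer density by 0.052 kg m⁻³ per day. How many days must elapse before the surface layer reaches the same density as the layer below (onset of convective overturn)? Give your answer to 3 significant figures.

7.88 days

Density deficit of the surface layer: 998.79 − 998.38 = 0.41 kg m⁻³.
Required change = 0.41 / 0.052 = 7.88 days.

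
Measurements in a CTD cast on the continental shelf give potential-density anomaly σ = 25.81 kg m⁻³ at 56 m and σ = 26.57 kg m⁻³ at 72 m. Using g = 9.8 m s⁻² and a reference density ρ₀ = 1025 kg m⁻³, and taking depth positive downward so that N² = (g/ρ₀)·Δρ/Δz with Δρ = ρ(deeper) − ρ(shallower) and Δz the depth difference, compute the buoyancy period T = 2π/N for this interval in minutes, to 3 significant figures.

Δρ = 1026.57 − 1025.81 = 0.76 kg m⁻³ over Δz = 72 − 56 = 16 m.
N² = (9.8/1025) × (0.76/16) = 4.5415 × 10⁻⁴ s⁻².
N = √(4.5415 × 10⁻⁴) = 0.021311 rad s⁻¹, so T = 2π/N = 294.83 s = 4.9138 min ≈ 4.91 min.

4.91 min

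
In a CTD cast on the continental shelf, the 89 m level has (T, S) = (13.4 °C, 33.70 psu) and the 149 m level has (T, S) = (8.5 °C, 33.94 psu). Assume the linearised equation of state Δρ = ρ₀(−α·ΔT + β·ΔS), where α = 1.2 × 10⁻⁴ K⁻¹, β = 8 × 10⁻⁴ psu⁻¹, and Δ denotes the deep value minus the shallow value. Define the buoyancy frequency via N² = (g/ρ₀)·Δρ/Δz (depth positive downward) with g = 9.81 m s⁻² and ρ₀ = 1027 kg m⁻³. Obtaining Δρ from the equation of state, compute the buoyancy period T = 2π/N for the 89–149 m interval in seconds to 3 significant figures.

556 s

ΔT = -4.9 K, ΔS = +0.24 psu (deep − shallow).
Δρ/ρ₀ = −αΔT + βΔS = 5.88 × 10⁻⁴ + 1.92 × 10⁻⁴ = 7.80 × 10⁻⁴, so Δρ ≈ 0.8011 kg m⁻³.
N² = (g/ρ₀)·Δρ/Δz = g·(Δρ/ρ₀)/Δz = 9.81 × 7.80 × 10⁻⁴ / 60 = 1.2753 × 10⁻⁴ s⁻².
N = √(1.2753 × 10⁻⁴) = 0.011293 rad s⁻¹ → T = 2π/N = 556.38 s ≈ 556 s.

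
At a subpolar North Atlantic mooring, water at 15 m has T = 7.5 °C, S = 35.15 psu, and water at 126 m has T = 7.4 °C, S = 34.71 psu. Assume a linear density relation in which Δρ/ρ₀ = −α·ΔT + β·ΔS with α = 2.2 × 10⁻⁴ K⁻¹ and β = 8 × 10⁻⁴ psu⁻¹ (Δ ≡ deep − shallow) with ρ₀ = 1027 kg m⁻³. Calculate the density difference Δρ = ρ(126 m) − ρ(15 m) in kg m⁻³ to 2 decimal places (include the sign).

-0.34 kg m⁻³

ΔT = -0.1 K, ΔS = -0.44 psu (deep − shallow).
Δρ/ρ₀ = −(2.2 × 10⁻⁴)(-0.1) + (8 × 10⁻⁴)(-0.44) = -3.30 × 10⁻⁴.
Δρ = 1027 × (-3.30 × 10⁻⁴) = -0.34 kg m⁻³.
Negative Δρ: lighter below, statically unstable.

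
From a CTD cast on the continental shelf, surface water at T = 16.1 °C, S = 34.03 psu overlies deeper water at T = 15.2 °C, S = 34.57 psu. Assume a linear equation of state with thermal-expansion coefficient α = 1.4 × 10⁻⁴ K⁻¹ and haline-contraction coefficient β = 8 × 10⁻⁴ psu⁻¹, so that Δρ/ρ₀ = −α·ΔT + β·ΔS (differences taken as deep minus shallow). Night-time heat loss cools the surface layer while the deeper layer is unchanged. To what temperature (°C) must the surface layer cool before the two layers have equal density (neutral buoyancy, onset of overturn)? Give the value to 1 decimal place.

Neutral buoyancy requires Δρ = 0, i.e. −α(T_deep − T_surf′) + β(S_deep − S_surf) = 0.
T_surf′ = T_deep − (β/α)·ΔS = 15.2 − (8 × 10⁻⁴/1.4 × 10⁻⁴)·(+0.54) = 12.114 °C.
Cooling required: 16.1 − (12.114) = 3.986 °C.

12.1 °C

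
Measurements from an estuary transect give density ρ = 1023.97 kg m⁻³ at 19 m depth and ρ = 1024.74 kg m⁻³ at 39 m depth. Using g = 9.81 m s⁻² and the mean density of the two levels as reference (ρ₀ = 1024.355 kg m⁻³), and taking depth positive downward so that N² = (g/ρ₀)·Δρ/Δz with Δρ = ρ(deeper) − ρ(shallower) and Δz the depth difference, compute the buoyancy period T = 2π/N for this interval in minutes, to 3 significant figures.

5.45 min

Δρ = 1024.74 − 1023.97 = 0.77 kg m⁻³ over Δz = 39 − 19 = 20 m.
N² = (9.81/1024.355) × (0.77/20) = 3.6871 × 10⁻⁴ s⁻².
N = √(3.6871 × 10⁻⁴) = 0.019202 rad s⁻¹, so T = 2π/N = 327.22 s = 5.4537 min ≈ 5.45 min.
Since Δρ > 0 the layer is stably stratified.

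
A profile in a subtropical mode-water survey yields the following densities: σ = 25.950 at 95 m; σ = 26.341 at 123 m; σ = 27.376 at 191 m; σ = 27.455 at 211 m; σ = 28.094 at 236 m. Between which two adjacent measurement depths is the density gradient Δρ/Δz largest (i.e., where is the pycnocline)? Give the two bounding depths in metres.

211–236 m

Compute the density gradient over each adjacent pair:
  95–123 m: Δρ/Δz = 0.391/28 = 0.014 kg m⁻⁴
  123–191 m: Δρ/Δz = 1.035/68 = 0.015 kg m⁻⁴
  191–211 m: Δρ/Δz = 0.079/20 = 4.0 × 10⁻³ kg m⁻⁴
  211–236 m: Δρ/Δz = 0.639/25 = 0.026 kg m⁻⁴
The largest gradient is in the 211–236 m interval — the pycnocline.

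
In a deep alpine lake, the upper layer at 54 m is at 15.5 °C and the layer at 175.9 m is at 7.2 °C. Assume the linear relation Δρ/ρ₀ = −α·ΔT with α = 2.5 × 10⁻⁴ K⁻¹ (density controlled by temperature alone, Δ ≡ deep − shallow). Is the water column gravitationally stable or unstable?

stable

ΔT = 7.2 − 15.5 = -8.3 K, so Δρ/ρ₀ = −αΔT = 2.075 × 10⁻³.
Δρ/ρ₀ > 0, so Δρ > 0: deeper water is denser → statically stable.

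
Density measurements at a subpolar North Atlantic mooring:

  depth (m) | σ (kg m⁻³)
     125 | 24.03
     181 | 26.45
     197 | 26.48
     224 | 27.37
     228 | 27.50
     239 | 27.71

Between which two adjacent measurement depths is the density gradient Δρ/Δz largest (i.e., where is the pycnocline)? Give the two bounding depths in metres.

Compute the density gradient over each adjacent pair:
  125–181 m: Δρ/Δz = 2.42/56 = 0.043 kg m⁻⁴
  181–197 m: Δρ/Δz = 0.03/16 = 1.9 × 10⁻³ kg m⁻⁴
  197–224 m: Δρ/Δz = 0.89/27 = 0.033 kg m⁻⁴
  224–228 m: Δρ/Δz = 0.13/4 = 0.033 kg m⁻⁴
  228–239 m: Δρ/Δz = 0.21/11 = 0.019 kg m⁻⁴
The largest gradient is in the 125–181 m interval — the pycnocline.

125–181 m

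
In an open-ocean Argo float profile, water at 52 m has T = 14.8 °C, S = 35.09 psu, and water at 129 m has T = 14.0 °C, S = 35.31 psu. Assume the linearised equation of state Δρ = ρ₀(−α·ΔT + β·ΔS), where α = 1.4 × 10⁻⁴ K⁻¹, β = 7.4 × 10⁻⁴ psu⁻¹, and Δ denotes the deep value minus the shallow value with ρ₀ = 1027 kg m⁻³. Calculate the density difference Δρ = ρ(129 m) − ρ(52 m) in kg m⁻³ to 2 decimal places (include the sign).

ΔT = -0.8 K, ΔS = +0.22 psu (deep − shallow).
Δρ/ρ₀ = −(1.4 × 10⁻⁴)(-0.8) + (7.4 × 10⁻⁴)(+0.22) = 2.748 × 10⁻⁴.
Δρ = 1027 × (2.748 × 10⁻⁴) = +0.28 kg m⁻³.
Positive Δρ: denser below, stable.

+0.28 kg m⁻³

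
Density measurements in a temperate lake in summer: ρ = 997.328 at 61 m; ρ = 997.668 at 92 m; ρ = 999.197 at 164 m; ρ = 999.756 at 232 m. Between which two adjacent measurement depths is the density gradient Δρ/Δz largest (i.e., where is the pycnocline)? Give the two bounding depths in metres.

92–164 m

Compute the density gradient over each adjacent pair:
  61–92 m: Δρ/Δz = 0.340/31 = 0.011 kg m⁻⁴
  92–164 m: Δρ/Δz = 1.529/72 = 0.021 kg m⁻⁴
  164–232 m: Δρ/Δz = 0.559/68 = 8.2 × 10⁻³ kg m⁻⁴
The largest gradient is in the 92–164 m interval — the pycnocline.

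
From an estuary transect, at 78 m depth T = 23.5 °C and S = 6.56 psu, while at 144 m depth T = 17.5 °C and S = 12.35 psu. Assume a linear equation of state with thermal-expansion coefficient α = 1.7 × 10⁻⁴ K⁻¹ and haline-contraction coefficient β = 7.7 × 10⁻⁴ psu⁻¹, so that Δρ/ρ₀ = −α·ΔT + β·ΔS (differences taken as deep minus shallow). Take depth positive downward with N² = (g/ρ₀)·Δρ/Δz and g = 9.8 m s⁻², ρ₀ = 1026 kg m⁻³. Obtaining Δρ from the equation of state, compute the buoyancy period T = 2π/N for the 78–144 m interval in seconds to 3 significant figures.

ΔT = -6.0 K, ΔS = +5.79 psu (deep − shallow).
Δρ/ρ₀ = −αΔT + βΔS = 1.02 × 10⁻³ + 4.4583 × 10⁻³ = 5.4783 × 10⁻³, so Δρ ≈ 5.621 kg m⁻³.
N² = (g/ρ₀)·Δρ/Δz = g·(Δρ/ρ₀)/Δz = 9.8 × 5.4783 × 10⁻³ / 66 = 8.1344 × 10⁻⁴ s⁻².
N = √(8.1344 × 10⁻⁴) = 0.028521 rad s⁻¹ → T = 2π/N = 220.30 s ≈ 220 s.

220 s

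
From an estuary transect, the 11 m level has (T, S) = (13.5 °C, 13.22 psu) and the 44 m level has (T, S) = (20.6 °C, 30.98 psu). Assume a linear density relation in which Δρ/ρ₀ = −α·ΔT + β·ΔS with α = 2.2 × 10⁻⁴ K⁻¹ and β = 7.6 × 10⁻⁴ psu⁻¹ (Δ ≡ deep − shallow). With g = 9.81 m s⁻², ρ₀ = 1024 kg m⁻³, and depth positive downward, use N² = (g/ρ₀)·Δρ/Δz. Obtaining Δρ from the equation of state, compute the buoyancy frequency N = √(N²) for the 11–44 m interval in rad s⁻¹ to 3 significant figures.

0.0596 rad s⁻¹

ΔT = +7.1 K, ΔS = +17.76 psu (deep − shallow).
Δρ/ρ₀ = −αΔT + βΔS = -1.562 × 10⁻³ + 0.0134976 = 0.0119356, so Δρ ≈ 12.22 kg m⁻³.
N² = (g/ρ₀)·Δρ/Δz = g·(Δρ/ρ₀)/Δz = 9.81 × 0.0119356 / 33 = 3.5481 × 10⁻³ s⁻².
N = √(3.5481 × 10⁻³) = 0.059566 rad s⁻¹ ≈ 0.0596 rad s⁻¹.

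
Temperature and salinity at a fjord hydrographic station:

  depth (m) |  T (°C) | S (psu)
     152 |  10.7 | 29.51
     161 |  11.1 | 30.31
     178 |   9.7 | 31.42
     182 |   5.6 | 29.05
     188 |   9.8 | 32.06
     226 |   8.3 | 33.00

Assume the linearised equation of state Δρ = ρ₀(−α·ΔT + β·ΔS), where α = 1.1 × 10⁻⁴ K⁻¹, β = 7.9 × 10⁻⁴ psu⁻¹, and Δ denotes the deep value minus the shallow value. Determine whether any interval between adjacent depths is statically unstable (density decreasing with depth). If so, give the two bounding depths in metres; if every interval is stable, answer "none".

178–182 m

Evaluate Δρ/ρ₀ = −αΔT + βΔS across each adjacent pair:
  152–161 m: −αΔT+βΔS = −(1.1 × 10⁻⁴)(+0.4)+(7.9 × 10⁻⁴)(+0.80) = 5.9 × 10⁻⁴ → stable
  161–178 m: −αΔT+βΔS = −(1.1 × 10⁻⁴)(-1.4)+(7.9 × 10⁻⁴)(+1.11) = 1.0 × 10⁻³ → stable
  178–182 m: −αΔT+βΔS = −(1.1 × 10⁻⁴)(-4.1)+(7.9 × 10⁻⁴)(-2.37) = -1.4 × 10⁻³ → UNSTABLE
  182–188 m: −αΔT+βΔS = −(1.1 × 10⁻⁴)(+4.2)+(7.9 × 10⁻⁴)(+3.01) = 1.9 × 10⁻³ → stable
  188–226 m: −αΔT+βΔS = −(1.1 × 10⁻⁴)(-1.5)+(7.9 × 10⁻⁴)(+0.94) = 9.1 × 10⁻⁴ → stable
The 178–182 m interval has Δρ < 0: lighter water underlies denser water.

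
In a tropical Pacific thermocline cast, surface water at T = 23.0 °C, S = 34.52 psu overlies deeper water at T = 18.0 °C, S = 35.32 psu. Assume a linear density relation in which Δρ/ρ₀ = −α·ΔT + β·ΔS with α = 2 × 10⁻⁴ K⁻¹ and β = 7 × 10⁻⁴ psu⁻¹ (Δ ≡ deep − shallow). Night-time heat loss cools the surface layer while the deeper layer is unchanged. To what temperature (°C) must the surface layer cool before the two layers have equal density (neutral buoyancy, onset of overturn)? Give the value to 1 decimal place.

Neutral buoyancy requires Δρ = 0, i.e. −α(T_deep − T_surf′) + β(S_deep − S_surf) = 0.
T_surf′ = T_deep − (β/α)·ΔS = 18.0 − (7 × 10⁻⁴/2 × 10⁻⁴)·(+0.80) = 15.200 °C.
Cooling required: 23.0 − (15.200) = 7.800 °C.

15.2 °C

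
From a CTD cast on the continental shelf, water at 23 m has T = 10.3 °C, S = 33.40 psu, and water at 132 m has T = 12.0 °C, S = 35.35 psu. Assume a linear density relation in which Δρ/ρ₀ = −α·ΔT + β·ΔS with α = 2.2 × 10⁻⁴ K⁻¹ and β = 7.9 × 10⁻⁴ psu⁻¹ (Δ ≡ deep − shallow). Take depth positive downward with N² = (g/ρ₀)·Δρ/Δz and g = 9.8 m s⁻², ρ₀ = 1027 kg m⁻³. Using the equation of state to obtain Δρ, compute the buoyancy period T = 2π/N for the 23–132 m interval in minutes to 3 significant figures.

ΔT = +1.7 K, ΔS = +1.95 psu (deep − shallow).
Δρ/ρ₀ = −αΔT + βΔS = -3.74 × 10⁻⁴ + 1.5405 × 10⁻³ = 1.1665 × 10⁻³, so Δρ ≈ 1.198 kg m⁻³.
N² = (g/ρ₀)·Δρ/Δz = g·(Δρ/ρ₀)/Δz = 9.8 × 1.1665 × 10⁻³ / 109 = 1.0488 × 10⁻⁴ s⁻².
N = √(1.0488 × 10⁻⁴) = 0.010241 rad s⁻¹ → T = 2π/N = 613.53 s = 10.226 min ≈ 10.2 min.

10.2 min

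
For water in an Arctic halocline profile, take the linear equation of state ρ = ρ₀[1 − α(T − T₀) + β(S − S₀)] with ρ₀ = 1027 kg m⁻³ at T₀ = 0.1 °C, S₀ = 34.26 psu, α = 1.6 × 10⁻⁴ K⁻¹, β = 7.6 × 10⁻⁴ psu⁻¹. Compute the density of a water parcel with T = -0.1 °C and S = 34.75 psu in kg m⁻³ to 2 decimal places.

T − T₀ = -0.2 K, S − S₀ = +0.49 psu.
Bracket = 1 − α·(-0.2) + β·(+0.49) = 1 + (4.044 × 10⁻⁴) = 1.0004044.
ρ = 1027 × 1.0004044 = 1027.42 kg m⁻³.

1027.42 kg m⁻³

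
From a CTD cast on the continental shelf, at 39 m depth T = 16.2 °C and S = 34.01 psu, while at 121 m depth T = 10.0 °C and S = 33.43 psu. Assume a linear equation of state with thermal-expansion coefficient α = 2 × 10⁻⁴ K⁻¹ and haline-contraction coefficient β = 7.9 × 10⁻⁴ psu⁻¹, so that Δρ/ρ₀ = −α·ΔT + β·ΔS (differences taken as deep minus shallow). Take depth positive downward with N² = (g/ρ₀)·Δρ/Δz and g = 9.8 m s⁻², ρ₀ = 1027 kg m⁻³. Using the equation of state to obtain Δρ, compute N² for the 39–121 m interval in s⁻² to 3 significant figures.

ΔT = -6.2 K, ΔS = -0.58 psu (deep − shallow).
Δρ/ρ₀ = −αΔT + βΔS = 1.24 × 10⁻³ − 4.582 × 10⁻⁴ = 7.818 × 10⁻⁴, so Δρ ≈ 0.8029 kg m⁻³.
N² = (g/ρ₀)·Δρ/Δz = g·(Δρ/ρ₀)/Δz = 9.8 × 7.818 × 10⁻⁴ / 82 = 9.3435 × 10⁻⁵ s⁻² ≈ 9.34 × 10⁻⁵ s⁻².

9.34 × 10⁻⁵ s⁻²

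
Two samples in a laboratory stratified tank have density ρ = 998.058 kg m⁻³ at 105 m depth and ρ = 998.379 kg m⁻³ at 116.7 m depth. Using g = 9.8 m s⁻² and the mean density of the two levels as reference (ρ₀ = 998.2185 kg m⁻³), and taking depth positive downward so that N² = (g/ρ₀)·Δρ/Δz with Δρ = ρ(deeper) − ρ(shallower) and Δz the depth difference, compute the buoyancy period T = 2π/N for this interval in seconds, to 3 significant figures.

383 s

Δρ = 998.379 − 998.058 = 0.321 kg m⁻³ over Δz = 116.7 − 105 = 11.7 m.
N² = (9.8/998.2185) × (0.321/11.7) = 2.6935 × 10⁻⁴ s⁻².
N = √(2.6935 × 10⁻⁴) = 0.016412 rad s⁻¹, so T = 2π/N = 382.84 s ≈ 383 s.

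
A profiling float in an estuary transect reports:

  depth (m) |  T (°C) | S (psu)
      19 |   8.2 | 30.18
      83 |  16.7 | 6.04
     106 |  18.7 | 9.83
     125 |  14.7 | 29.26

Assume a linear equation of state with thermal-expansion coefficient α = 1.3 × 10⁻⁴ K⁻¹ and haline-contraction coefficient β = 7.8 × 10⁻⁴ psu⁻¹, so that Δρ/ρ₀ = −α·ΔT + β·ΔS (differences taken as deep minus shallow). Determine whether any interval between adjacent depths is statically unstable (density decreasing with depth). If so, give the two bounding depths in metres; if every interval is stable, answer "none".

Evaluate Δρ/ρ₀ = −αΔT + βΔS across each adjacent pair:
  19–83 m: −αΔT+βΔS = −(1.3 × 10⁻⁴)(+8.5)+(7.8 × 10⁻⁴)(-24.14) = -0.020 → UNSTABLE
  83–106 m: −αΔT+βΔS = −(1.3 × 10⁻⁴)(+2.0)+(7.8 × 10⁻⁴)(+3.79) = 2.7 × 10⁻³ → stable
  106–125 m: −αΔT+βΔS = −(1.3 × 10⁻⁴)(-4.0)+(7.8 × 10⁻⁴)(+19.43) = 0.016 → stable
The 19–83 m interval has Δρ < 0: lighter water underlies denser water.

19–83 m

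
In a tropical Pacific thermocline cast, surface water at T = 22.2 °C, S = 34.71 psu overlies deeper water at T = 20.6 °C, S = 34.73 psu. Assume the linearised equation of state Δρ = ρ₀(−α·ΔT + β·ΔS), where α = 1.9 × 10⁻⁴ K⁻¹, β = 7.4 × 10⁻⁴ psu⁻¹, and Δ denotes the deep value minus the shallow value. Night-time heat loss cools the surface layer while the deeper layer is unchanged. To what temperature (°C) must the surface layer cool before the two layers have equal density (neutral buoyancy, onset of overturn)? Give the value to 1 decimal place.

Neutral buoyancy requires Δρ = 0, i.e. −α(T_deep − T_surf′) + β(S_deep − S_surf) = 0.
T_surf′ = T_deep − (β/α)·ΔS = 20.6 − (7.4 × 10⁻⁴/1.9 × 10⁻⁴)·(+0.02) = 20.522 °C.
Cooling required: 22.2 − (20.522) = 1.678 °C.

20.5 °C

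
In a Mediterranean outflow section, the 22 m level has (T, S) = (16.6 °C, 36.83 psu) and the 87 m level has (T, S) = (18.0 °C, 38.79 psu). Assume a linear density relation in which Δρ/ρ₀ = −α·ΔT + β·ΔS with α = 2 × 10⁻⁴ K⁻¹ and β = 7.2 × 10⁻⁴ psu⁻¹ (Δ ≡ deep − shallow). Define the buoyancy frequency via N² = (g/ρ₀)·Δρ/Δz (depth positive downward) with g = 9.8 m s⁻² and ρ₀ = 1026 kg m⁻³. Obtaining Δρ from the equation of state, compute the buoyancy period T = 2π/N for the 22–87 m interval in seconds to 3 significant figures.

481 s

ΔT = +1.4 K, ΔS = +1.96 psu (deep − shallow).
Δρ/ρ₀ = −αΔT + βΔS = -2.80 × 10⁻⁴ + 1.4112 × 10⁻³ = 1.1312 × 10⁻³, so Δρ ≈ 1.161 kg m⁻³.
N² = (g/ρ₀)·Δρ/Δz = g·(Δρ/ρ₀)/Δz = 9.8 × 1.1312 × 10⁻³ / 65 = 1.7055 × 10⁻⁴ s⁻².
N = √(1.7055 × 10⁻⁴) = 0.013059 rad s⁻¹ → T = 2π/N = 481.14 s ≈ 481 s.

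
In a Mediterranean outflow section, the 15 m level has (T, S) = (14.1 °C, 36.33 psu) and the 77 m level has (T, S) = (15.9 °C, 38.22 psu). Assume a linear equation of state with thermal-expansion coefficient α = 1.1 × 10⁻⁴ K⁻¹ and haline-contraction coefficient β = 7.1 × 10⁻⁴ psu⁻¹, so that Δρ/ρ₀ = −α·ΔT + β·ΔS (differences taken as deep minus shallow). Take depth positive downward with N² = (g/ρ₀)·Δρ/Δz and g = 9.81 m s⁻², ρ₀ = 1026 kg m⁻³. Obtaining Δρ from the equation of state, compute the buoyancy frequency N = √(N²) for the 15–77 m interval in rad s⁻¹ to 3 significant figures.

0.0135 rad s⁻¹

ΔT = +1.8 K, ΔS = +1.89 psu (deep − shallow).
Δρ/ρ₀ = −αΔT + βΔS = -1.98 × 10⁻⁴ + 1.3419 × 10⁻³ = 1.1439 × 10⁻³, so Δρ ≈ 1.174 kg m⁻³.
N² = (g/ρ₀)·Δρ/Δz = g·(Δρ/ρ₀)/Δz = 9.81 × 1.1439 × 10⁻³ / 62 = 1.8099 × 10⁻⁴ s⁻².
N = √(1.8099 × 10⁻⁴) = 0.013453 rad s⁻¹ ≈ 0.0135 rad s⁻¹.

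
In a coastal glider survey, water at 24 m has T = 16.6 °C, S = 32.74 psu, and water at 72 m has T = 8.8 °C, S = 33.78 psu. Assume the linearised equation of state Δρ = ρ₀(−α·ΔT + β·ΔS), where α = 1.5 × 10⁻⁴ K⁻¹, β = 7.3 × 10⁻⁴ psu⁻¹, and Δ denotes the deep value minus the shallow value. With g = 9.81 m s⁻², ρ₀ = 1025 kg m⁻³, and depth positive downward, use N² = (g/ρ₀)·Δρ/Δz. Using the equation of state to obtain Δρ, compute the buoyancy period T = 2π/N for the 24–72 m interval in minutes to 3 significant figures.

5.27 min

ΔT = -7.8 K, ΔS = +1.04 psu (deep − shallow).
Δρ/ρ₀ = −αΔT + βΔS = 1.17 × 10⁻³ + 7.592 × 10⁻⁴ = 1.9292 × 10⁻³, so Δρ ≈ 1.977 kg m⁻³.
N² = (g/ρ₀)·Δρ/Δz = g·(Δρ/ρ₀)/Δz = 9.81 × 1.9292 × 10⁻³ / 48 = 3.9428 × 10⁻⁴ s⁻².
N = √(3.9428 × 10⁻⁴) = 0.019856 rad s⁻¹ → T = 2π/N = 316.44 s = 5.2740 min ≈ 5.27 min.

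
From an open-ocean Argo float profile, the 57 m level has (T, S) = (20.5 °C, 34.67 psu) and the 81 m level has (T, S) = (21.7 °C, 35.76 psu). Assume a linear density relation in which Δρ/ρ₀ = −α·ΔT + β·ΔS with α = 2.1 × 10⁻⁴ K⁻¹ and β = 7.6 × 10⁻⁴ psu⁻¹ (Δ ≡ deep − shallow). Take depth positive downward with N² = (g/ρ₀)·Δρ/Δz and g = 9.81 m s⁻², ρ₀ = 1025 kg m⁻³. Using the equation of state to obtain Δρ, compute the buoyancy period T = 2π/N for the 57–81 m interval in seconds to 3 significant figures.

409 s

ΔT = +1.2 K, ΔS = +1.09 psu (deep − shallow).
Δρ/ρ₀ = −αΔT + βΔS = -2.52 × 10⁻⁴ + 8.284 × 10⁻⁴ = 5.764 × 10⁻⁴, so Δρ ≈ 0.5908 kg m⁻³.
N² = (g/ρ₀)·Δρ/Δz = g·(Δρ/ρ₀)/Δz = 9.81 × 5.764 × 10⁻⁴ / 24 = 2.3560 × 10⁻⁴ s⁻².
N = √(2.3560 × 10⁻⁴) = 0.015349 rad s⁻¹ → T = 2π/N = 409.35 s ≈ 409 s.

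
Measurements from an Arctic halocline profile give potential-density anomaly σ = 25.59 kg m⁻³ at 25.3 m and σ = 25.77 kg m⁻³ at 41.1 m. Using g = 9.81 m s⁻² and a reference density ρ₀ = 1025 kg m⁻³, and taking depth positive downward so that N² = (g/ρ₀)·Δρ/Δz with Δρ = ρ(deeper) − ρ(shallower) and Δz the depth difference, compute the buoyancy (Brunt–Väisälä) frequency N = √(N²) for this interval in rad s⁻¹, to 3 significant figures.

0.0104 rad s⁻¹

Δρ = 1025.77 − 1025.59 = 0.18 kg m⁻³ over Δz = 41.1 − 25.3 = 15.8 m.
N² = (9.81/1025) × (0.18/15.8) = 1.0903 × 10⁻⁴ s⁻².
N = √(1.0903 × 10⁻⁴) = 0.010442 rad s⁻¹ ≈ 0.0104 rad s⁻¹.
A positive N² confirms static stability across the interval.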